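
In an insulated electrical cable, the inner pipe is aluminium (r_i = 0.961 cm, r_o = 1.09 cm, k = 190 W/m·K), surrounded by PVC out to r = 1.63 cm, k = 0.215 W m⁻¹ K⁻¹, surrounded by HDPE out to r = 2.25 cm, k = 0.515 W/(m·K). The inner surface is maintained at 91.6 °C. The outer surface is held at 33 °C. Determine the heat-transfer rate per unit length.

Q' = 147 W/m

Treat each layer as a resistance in series:
  R'_aluminium = ln(0.0109/0.00961)/(2πk) = 0.1260/(2π·190) = 1.055×10^-4 m·K/W
  R'_PVC = ln(0.0163/0.0109)/(2πk) = 0.4024/(2π·0.215) = 0.2979 m·K/W
  R'_HDPE = ln(0.0225/0.0163)/(2πk) = 0.3224/(2π·0.515) = 0.09962 m·K/W
ΣR = 1.055×10^-4 + 0.2979 + 0.09962 = 0.3976 m·K/W
Q' = ΔT/ΣR = (91.6 °C − 33 °C)/0.3976 = 147 W/m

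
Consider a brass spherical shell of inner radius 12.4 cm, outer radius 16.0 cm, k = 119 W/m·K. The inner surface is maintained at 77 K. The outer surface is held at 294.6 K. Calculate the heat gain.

Q = 179 kW

Q = 4πk·ΔT/(1/r₁ − 1/r₂) = 4π × 119 × 217.6 / (1/0.124 − 1/0.160) = 1.79×10^5 W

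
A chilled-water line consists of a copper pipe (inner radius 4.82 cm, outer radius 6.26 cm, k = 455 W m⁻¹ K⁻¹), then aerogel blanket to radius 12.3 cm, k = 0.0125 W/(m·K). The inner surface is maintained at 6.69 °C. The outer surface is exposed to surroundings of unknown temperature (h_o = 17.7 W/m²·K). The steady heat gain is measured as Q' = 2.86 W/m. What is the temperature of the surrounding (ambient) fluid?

T_out = 31.5 °C

Series resistances:
  R'_copper = ln(0.0626/0.0482)/(2πk) = 0.2614/(2π·455) = 9.144×10^-5 m·K/W
  R'_aerogel blanket = ln(0.123/0.0626)/(2πk) = 0.6754/(2π·0.0125) = 8.600 m·K/W
  R'_conv,out = 1/(2πr h) = 1/(2π·0.123·17.7) = 0.07310 m·K/W
ΣR = 8.673 m·K/W
ΔT = Q'·ΣR = 2.86 × 8.673 = 24.80 K
Heat flows inward, so T_out = T_in + ΔT = 6.69 + 24.80 = 31.5 °C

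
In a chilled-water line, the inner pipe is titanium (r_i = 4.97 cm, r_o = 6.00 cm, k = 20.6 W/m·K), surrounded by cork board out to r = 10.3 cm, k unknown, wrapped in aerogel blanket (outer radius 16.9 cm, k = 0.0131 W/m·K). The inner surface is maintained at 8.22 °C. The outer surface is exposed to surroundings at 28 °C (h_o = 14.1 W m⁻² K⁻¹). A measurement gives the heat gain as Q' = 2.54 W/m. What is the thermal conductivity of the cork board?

k = 0.0505 W/m·K

ΣR = ΔT/Q' = |8.22 − 28|/2.54 = 7.787 m·K/W
Known resistances:
  R'_titanium = ln(0.0600/0.0497)/(2πk) = 0.1883/(2π·20.6) = 0.001455 m·K/W
  R'_aerogel blanket = ln(0.169/0.103)/(2πk) = 0.4952/(2π·0.0131) = 6.016 m·K/W
  R'_conv,out = 1/(2πr h) = 1/(2π·0.169·14.1) = 0.06679 m·K/W
R_cork board = ΣR − ΣR_known = 7.787 − 6.084 = 1.703 m·K/W
ln(r₂/r₁)/(2πk) = 1.703 ⇒ k = 0.5404/(2π·1.703) = 0.0505 W/m·K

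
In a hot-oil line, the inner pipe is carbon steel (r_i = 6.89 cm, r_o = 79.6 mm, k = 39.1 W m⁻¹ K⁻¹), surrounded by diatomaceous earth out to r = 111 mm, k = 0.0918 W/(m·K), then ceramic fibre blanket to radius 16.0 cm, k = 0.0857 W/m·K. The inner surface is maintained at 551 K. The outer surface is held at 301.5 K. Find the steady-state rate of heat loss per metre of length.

Treat each layer as a resistance in series:
  R'_carbon steel = ln(0.0796/0.0689)/(2πk) = 0.1444/(2π·39.1) = 5.876×10^-4 m·K/W
  R'_diatomaceous earth = ln(0.111/0.0796)/(2πk) = 0.3325/(2π·0.0918) = 0.5765 m·K/W
  R'_ceramic fibre blanket = ln(0.160/0.111)/(2πk) = 0.3656/(2π·0.0857) = 0.6790 m·K/W
ΣR = 5.876×10^-4 + 0.5765 + 0.6790 = 1.256 m·K/W
Q' = ΔT/ΣR = (551 K − 301.5 K)/1.256 = 199 W/m

Q' = 199 W/m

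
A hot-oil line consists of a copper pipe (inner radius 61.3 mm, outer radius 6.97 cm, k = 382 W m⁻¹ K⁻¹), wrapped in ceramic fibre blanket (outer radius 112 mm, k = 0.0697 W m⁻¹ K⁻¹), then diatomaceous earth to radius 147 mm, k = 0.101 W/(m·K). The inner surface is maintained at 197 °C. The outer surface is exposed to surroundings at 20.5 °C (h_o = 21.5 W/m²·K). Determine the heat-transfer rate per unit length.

Q' = 113 W/m

Resistance network (inner→outer):
  R'_copper = ln(0.0697/0.0613)/(2πk) = 0.1284/(2π·382) = 5.350×10^-5 m·K/W
  R'_ceramic fibre blanket = ln(0.112/0.0697)/(2πk) = 0.4743/(2π·0.0697) = 1.083 m·K/W
  R'_diatomaceous earth = ln(0.147/0.112)/(2πk) = 0.2719/(2π·0.101) = 0.4285 m·K/W
  R'_conv,out = 1/(2πr h) = 1/(2π·0.147·21.5) = 0.05036 m·K/W
ΣR = 5.350×10^-5 + 1.083 + 0.4285 + 0.05036 = 1.562 m·K/W
Q' = ΔT/ΣR = (197 °C − 20.5 °C)/1.562 = 113 W/m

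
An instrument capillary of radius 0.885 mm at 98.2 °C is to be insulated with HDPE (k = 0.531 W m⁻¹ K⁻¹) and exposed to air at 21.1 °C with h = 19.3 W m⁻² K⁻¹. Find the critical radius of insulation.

r_cr = 2.75 cm

For a cylinder, r_cr = k_ins/h = 0.531/19.3 = 0.0275 m = 2.75 cm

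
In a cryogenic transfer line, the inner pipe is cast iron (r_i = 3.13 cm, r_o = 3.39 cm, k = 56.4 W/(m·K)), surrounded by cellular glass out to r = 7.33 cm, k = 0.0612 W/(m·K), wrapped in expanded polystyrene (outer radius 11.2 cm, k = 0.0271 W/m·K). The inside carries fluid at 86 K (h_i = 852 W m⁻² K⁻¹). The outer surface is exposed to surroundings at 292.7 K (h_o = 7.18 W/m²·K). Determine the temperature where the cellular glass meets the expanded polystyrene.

T = 174.5 K

Resistance network (inner→outer):
  R'_conv,in = 1/(2πr h) = 1/(2π·0.0313·852) = 0.005968 m·K/W
  R'_cast iron = ln(0.0339/0.0313)/(2πk) = 0.07980/(2π·56.4) = 2.252×10^-4 m·K/W
  R'_cellular glass = ln(0.0733/0.0339)/(2πk) = 0.7711/(2π·0.0612) = 2.005 m·K/W
  R'_expanded polystyrene = ln(0.112/0.0733)/(2πk) = 0.4239/(2π·0.0271) = 2.490 m·K/W
  R'_conv,out = 1/(2πr h) = 1/(2π·0.112·7.18) = 0.1979 m·K/W
ΣR = 0.005968 + 2.252×10^-4 + 2.005 + 2.490 + 0.1979 = 4.699 m·K/W
Q' = ΔT/ΣR = (86 K − 292.7 K)/4.699 = -43.99 W/m
From the inner boundary to the cellular glass/expanded polystyrene interface, ΣR_partial = 2.011 m·K/W.
T_interface = T_in − Q'·ΣR_partial = 86 K − (-43.99)(2.011) = 174.5 K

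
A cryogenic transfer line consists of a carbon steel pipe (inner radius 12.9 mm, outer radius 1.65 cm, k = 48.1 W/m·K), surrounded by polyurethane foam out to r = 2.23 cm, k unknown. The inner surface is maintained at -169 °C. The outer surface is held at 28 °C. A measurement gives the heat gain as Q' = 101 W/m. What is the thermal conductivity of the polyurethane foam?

ΣR = ΔT/Q' = |-169 − 28|/101 = 1.950 m·K/W
Known resistances:
  R'_carbon steel = ln(0.0165/0.0129)/(2πk) = 0.2461/(2π·48.1) = 8.144×10^-4 m·K/W
R_polyurethane foam = ΣR − ΣR_known = 1.950 − 8.144×10^-4 = 1.949 m·K/W
ln(r₂/r₁)/(2πk) = 1.949 ⇒ k = 0.3012/(2π·1.949) = 0.0246 W/m·K

k = 0.0246 W/m·K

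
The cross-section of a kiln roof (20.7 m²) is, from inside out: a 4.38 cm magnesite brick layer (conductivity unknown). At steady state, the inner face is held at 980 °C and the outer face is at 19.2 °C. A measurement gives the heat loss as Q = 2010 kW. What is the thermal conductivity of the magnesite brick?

k = 4.43 W/m·K

ΣR = ΔT/Q = |980 − 19.2|/2.01×10^6 = 4.780×10^-4 K/W
L/(kA) = 4.780×10^-4 ⇒ k = 0.0438/(4.780×10^-4·20.7) = 4.43 W/m·K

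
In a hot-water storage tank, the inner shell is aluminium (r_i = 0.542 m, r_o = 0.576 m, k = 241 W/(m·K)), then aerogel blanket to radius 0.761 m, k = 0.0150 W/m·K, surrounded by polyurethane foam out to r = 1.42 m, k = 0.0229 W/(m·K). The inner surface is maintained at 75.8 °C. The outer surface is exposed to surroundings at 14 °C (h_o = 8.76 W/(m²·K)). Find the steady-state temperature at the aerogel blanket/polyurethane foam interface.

Series thermal resistances, inner to outer:
  R_aluminium = (1/0.542 − 1/0.576)/(4πk) = 0.1089/(4π·241) = 3.596×10^-5 K/W
  R_aerogel blanket = (1/0.576 − 1/0.761)/(4πk) = 0.4221/(4π·0.0150) = 2.239 K/W
  R_polyurethane foam = (1/0.761 − 1/1.42)/(4πk) = 0.6098/(4π·0.0229) = 2.119 K/W
  R_conv,out = 1/(4πr²h) = 1/(4π·1.42²·8.76) = 0.004505 K/W
ΣR = 3.596×10^-5 + 2.239 + 2.119 + 0.004505 = 4.363 K/W
Q = ΔT/ΣR = (75.8 °C − 14 °C)/4.363 = 14.16 W
From the inner boundary to the aerogel blanket/polyurethane foam interface, ΣR_partial = 2.239 K/W.
T_interface = T_in − Q·ΣR_partial = 75.8 °C − (14.16)(2.239) = 44.1 °C

T = 44.1 °C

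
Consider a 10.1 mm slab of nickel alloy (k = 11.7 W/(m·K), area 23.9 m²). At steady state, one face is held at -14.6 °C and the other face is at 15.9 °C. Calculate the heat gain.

Q = kA·ΔT/L = 11.7 × 23.9 × |-14.6 °C − 15.9 °C| / 0.0101 = 8.44×10^5 W

Q = 844 kW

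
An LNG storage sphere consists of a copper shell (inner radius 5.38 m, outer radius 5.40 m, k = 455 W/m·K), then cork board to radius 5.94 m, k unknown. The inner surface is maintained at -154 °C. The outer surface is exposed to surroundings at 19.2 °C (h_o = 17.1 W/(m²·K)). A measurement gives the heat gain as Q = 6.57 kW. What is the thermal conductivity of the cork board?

ΣR = ΔT/Q = |-154 − 19.2|/6570 = 0.02636 K/W
Known resistances:
  R_copper = (1/5.38 − 1/5.40)/(4πk) = 6.884×10^-4/(4π·455) = 1.204×10^-7 K/W
  R_conv,out = 1/(4πr²h) = 1/(4π·5.94²·17.1) = 1.319×10^-4 K/W
R_cork board = ΣR − ΣR_known = 0.02636 − 1.320×10^-4 = 0.02623 K/W
(1/r₁−1/r₂)/(4πk) = 0.02623 ⇒ k = 0.01684/(4π·0.02623) = 0.0511 W/m·K

k = 0.0511 W/m·K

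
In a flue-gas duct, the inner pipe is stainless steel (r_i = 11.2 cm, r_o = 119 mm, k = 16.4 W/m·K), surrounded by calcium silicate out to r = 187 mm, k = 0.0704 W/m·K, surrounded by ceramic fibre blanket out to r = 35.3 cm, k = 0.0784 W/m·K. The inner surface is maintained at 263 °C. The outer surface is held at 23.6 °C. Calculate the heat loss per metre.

Resistance network (inner→outer):
  R'_stainless steel = ln(0.119/0.112)/(2πk) = 0.06062/(2π·16.4) = 5.883×10^-4 m·K/W
  R'_calcium silicate = ln(0.187/0.119)/(2πk) = 0.4520/(2π·0.0704) = 1.022 m·K/W
  R'_ceramic fibre blanket = ln(0.353/0.187)/(2πk) = 0.6354/(2π·0.0784) = 1.290 m·K/W
ΣR = 5.883×10^-4 + 1.022 + 1.290 = 2.313 m·K/W
Q' = ΔT/ΣR = (263 °C − 23.6 °C)/2.313 = 104 W/m

Q' = 104 W/m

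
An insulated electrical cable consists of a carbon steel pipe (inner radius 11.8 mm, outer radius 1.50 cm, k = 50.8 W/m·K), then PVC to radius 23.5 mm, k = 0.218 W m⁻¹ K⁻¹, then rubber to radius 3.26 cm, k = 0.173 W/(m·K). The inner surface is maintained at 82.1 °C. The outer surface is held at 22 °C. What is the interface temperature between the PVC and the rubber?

Series thermal resistances, inner to outer:
  R'_carbon steel = ln(0.0150/0.0118)/(2πk) = 0.2400/(2π·50.8) = 7.518×10^-4 m·K/W
  R'_PVC = ln(0.0235/0.0150)/(2πk) = 0.4490/(2π·0.218) = 0.3278 m·K/W
  R'_rubber = ln(0.0326/0.0235)/(2πk) = 0.3273/(2π·0.173) = 0.3011 m·K/W
ΣR = 7.518×10^-4 + 0.3278 + 0.3011 = 0.6297 m·K/W
Q' = ΔT/ΣR = (82.1 °C − 22 °C)/0.6297 = 95.44 W/m
From the inner boundary to the PVC/rubber interface, ΣR_partial = 0.3286 m·K/W.
T_interface = T_in − Q'·ΣR_partial = 82.1 °C − (95.44)(0.3286) = 50.7 °C

T = 50.7 °C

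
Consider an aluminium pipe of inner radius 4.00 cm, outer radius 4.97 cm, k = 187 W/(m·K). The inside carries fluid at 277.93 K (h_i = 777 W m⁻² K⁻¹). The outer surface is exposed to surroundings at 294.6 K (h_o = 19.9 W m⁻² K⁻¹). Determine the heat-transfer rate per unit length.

Q' = 100 W/m

Series thermal resistances, inner to outer:
  R'_conv,in = 1/(2πr h) = 1/(2π·0.0400·777) = 0.005121 m·K/W
  R'_aluminium = ln(0.0497/0.0400)/(2πk) = 0.2171/(2π·187) = 1.848×10^-4 m·K/W
  R'_conv,out = 1/(2πr h) = 1/(2π·0.0497·19.9) = 0.1609 m·K/W
ΣR = 0.005121 + 1.848×10^-4 + 0.1609 = 0.1662 m·K/W
Q' = ΔT/ΣR = (277.93 K − 294.6 K)/0.1662 = -100 W/m
(Negative Q' ⇒ heat flows inward; heat gain = 100 W/m.)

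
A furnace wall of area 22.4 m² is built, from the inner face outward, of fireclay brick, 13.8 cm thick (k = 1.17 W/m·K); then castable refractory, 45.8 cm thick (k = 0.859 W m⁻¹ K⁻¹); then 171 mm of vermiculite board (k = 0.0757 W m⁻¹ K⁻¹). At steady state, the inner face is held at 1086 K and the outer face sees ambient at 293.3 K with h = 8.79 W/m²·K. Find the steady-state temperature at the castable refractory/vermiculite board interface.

Resistance network (inner→outer):
  R_fireclay brick = L/(kA) = 0.138/(1.17·22.4) = 0.005266 K/W
  R_castable refractory = L/(kA) = 0.458/(0.859·22.4) = 0.02380 K/W
  R_vermiculite board = L/(kA) = 0.171/(0.0757·22.4) = 0.1008 K/W
  R_conv,out = 1/(hA) = 1/(8.79·22.4) = 0.005079 K/W
ΣR = 0.005266 + 0.02380 + 0.1008 + 0.005079 = 0.1349 K/W
Q = ΔT/ΣR = (1086 K − 293.3 K)/0.1349 = 5876 W
From the inner boundary to the castable refractory/vermiculite board interface, ΣR_partial = 0.02907 K/W.
T_interface = T_in − Q·ΣR_partial = 1086 K − (5876)(0.02907) = 915 K

T = 915 K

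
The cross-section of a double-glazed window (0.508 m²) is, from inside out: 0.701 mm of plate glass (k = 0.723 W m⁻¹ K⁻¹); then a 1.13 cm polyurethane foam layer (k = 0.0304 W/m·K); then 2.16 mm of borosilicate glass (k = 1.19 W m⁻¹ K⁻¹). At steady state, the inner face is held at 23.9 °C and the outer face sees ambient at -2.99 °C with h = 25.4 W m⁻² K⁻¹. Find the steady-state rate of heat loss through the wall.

Q = 33.0 W

Resistance network (inner→outer):
  R_plate glass = L/(kA) = 7.01×10^-4/(0.723·0.508) = 0.001909 K/W
  R_polyurethane foam = L/(kA) = 0.0113/(0.0304·0.508) = 0.7317 K/W
  R_borosilicate glass = L/(kA) = 0.00216/(1.19·0.508) = 0.003573 K/W
  R_conv,out = 1/(hA) = 1/(25.4·0.508) = 0.07750 K/W
ΣR = 0.001909 + 0.7317 + 0.003573 + 0.07750 = 0.8147 K/W
Q = ΔT/ΣR = (23.9 °C − -2.99 °C)/0.8147 = 33.0 W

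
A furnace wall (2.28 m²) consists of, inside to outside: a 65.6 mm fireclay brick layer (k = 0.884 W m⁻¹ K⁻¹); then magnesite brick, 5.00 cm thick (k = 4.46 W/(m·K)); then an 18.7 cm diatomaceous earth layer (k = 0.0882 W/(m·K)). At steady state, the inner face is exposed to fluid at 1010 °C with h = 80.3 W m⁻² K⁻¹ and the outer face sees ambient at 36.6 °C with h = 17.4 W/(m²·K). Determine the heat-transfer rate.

Q = 975 W

Resistance network (inner→outer):
  R_conv,in = 1/(hA) = 1/(80.3·2.28) = 0.005462 K/W
  R_fireclay brick = L/(kA) = 0.0656/(0.884·2.28) = 0.03255 K/W
  R_magnesite brick = L/(kA) = 0.0500/(4.46·2.28) = 0.004917 K/W
  R_diatomaceous earth = L/(kA) = 0.187/(0.0882·2.28) = 0.9299 K/W
  R_conv,out = 1/(hA) = 1/(17.4·2.28) = 0.02521 K/W
ΣR = 0.005462 + 0.03255 + 0.004917 + 0.9299 + 0.02521 = 0.9980 K/W
Q = ΔT/ΣR = (1010 °C − 36.6 °C)/0.9980 = 975 W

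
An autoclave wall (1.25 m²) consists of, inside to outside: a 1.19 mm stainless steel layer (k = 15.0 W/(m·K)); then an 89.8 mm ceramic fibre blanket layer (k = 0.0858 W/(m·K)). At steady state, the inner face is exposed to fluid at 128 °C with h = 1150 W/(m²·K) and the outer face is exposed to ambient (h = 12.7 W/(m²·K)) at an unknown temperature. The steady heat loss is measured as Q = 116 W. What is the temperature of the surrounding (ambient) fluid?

Sum the resistances:
  R_conv,in = 1/(hA) = 1/(1150·1.25) = 6.957×10^-4 K/W
  R_stainless steel = L/(kA) = 0.00119/(15.0·1.25) = 6.347×10^-5 K/W
  R_ceramic fibre blanket = L/(kA) = 0.0898/(0.0858·1.25) = 0.8373 K/W
  R_conv,out = 1/(hA) = 1/(12.7·1.25) = 0.06299 K/W
ΣR = 0.9010 K/W
ΔT = Q·ΣR = 116 × 0.9010 = 104.5 K
Heat flows outward, so T_out = T_in − ΔT = 128 − 104.5 = 23.5 °C

T_out = 23.5 °C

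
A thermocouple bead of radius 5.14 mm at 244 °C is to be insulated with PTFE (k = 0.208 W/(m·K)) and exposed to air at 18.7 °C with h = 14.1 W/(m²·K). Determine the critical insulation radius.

For a sphere, r_cr = 2k_ins/h = 2·0.208/14.1 = 0.0295 m = 2.95 cm

r_cr = 2.95 cm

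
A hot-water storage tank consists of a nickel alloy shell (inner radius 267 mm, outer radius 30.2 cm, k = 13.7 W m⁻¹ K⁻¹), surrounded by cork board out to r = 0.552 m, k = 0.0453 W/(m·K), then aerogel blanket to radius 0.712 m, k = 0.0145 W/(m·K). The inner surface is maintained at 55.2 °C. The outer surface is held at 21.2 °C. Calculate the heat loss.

Q = 6.98 W

Treat each layer as a resistance in series:
  R_nickel alloy = (1/0.267 − 1/0.302)/(4πk) = 0.4341/(4π·13.7) = 0.002521 K/W
  R_cork board = (1/0.302 − 1/0.552)/(4πk) = 1.500/(4π·0.0453) = 2.634 K/W
  R_aerogel blanket = (1/0.552 − 1/0.712)/(4πk) = 0.4071/(4π·0.0145) = 2.234 K/W
ΣR = 0.002521 + 2.634 + 2.234 = 4.871 K/W
Q = ΔT/ΣR = (55.2 °C − 21.2 °C)/4.871 = 6.98 W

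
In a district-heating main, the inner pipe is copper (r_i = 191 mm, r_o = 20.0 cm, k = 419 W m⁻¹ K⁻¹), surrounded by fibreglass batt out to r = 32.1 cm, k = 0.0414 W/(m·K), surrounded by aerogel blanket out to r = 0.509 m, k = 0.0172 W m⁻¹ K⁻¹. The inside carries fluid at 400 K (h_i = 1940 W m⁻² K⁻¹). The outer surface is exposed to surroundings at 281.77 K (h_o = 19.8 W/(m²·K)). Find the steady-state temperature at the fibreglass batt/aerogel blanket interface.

T = 364.7 K

Treat each layer as a resistance in series:
  R'_conv,in = 1/(2πr h) = 1/(2π·0.191·1940) = 4.295×10^-4 m·K/W
  R'_copper = ln(0.200/0.191)/(2πk) = 0.04604/(2π·419) = 1.749×10^-5 m·K/W
  R'_fibreglass batt = ln(0.321/0.200)/(2πk) = 0.4731/(2π·0.0414) = 1.819 m·K/W
  R'_aerogel blanket = ln(0.509/0.321)/(2πk) = 0.4610/(2π·0.0172) = 4.266 m·K/W
  R'_conv,out = 1/(2πr h) = 1/(2π·0.509·19.8) = 0.01579 m·K/W
ΣR = 4.295×10^-4 + 1.749×10^-5 + 1.819 + 4.266 + 0.01579 = 6.101 m·K/W
Q' = ΔT/ΣR = (400 K − 281.77 K)/6.101 = 19.38 W/m
From the inner boundary to the fibreglass batt/aerogel blanket interface, ΣR_partial = 1.819 m·K/W.
T_interface = T_in − Q'·ΣR_partial = 400 K − (19.38)(1.819) = 364.7 K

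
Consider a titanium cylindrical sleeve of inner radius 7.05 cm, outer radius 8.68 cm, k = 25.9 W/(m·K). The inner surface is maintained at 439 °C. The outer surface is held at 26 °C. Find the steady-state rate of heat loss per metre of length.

Q' = 2πk·ΔT/ln(r₂/r₁) = 2π × 25.9 × 413 / ln(0.0868/0.0705) = 3.23×10^5 W/m

Q' = 3.23×10^5 W/m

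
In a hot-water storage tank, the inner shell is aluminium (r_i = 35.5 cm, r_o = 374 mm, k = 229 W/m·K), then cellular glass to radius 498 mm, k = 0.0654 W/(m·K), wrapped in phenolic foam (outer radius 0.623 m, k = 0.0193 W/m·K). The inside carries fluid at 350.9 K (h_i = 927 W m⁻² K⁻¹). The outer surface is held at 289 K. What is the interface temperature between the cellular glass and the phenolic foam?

Treat each layer as a resistance in series:
  R_conv,in = 1/(4πr²h) = 1/(4π·0.355²·927) = 6.812×10^-4 K/W
  R_aluminium = (1/0.355 − 1/0.374)/(4πk) = 0.1431/(4π·229) = 4.973×10^-5 K/W
  R_cellular glass = (1/0.374 − 1/0.498)/(4πk) = 0.6658/(4π·0.0654) = 0.8101 K/W
  R_phenolic foam = (1/0.498 − 1/0.623)/(4πk) = 0.4029/(4π·0.0193) = 1.661 K/W
ΣR = 6.812×10^-4 + 4.973×10^-5 + 0.8101 + 1.661 = 2.472 K/W
Q = ΔT/ΣR = (350.9 K − 289 K)/2.472 = 25.04 W
From the inner boundary to the cellular glass/phenolic foam interface, ΣR_partial = 0.8108 K/W.
T_interface = T_in − Q·ΣR_partial = 350.9 K − (25.04)(0.8108) = 330.6 K

T = 330.6 K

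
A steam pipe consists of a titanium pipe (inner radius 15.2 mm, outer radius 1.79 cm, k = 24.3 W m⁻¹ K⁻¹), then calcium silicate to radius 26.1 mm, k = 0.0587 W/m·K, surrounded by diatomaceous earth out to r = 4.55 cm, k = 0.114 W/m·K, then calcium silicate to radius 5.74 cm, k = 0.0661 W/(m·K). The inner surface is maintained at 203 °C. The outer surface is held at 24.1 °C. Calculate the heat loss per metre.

Series thermal resistances, inner to outer:
  R'_titanium = ln(0.0179/0.0152)/(2πk) = 0.1635/(2π·24.3) = 0.001071 m·K/W
  R'_calcium silicate = ln(0.0261/0.0179)/(2πk) = 0.3771/(2π·0.0587) = 1.023 m·K/W
  R'_diatomaceous earth = ln(0.0455/0.0261)/(2πk) = 0.5558/(2π·0.114) = 0.7759 m·K/W
  R'_calcium silicate = ln(0.0574/0.0455)/(2πk) = 0.2323/(2π·0.0661) = 0.5594 m·K/W
ΣR = 0.001071 + 1.023 + 0.7759 + 0.5594 = 2.359 m·K/W
Q' = ΔT/ΣR = (203 °C − 24.1 °C)/2.359 = 75.8 W/m

Q' = 75.8 W/m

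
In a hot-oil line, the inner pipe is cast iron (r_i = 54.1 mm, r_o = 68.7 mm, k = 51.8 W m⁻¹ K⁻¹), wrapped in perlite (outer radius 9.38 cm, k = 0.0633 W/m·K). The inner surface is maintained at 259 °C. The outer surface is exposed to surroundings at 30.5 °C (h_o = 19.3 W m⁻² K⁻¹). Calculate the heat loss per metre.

Q' = 262 W/m

Series thermal resistances, inner to outer:
  R'_cast iron = ln(0.0687/0.0541)/(2πk) = 0.2389/(2π·51.8) = 7.341×10^-4 m·K/W
  R'_perlite = ln(0.0938/0.0687)/(2πk) = 0.3114/(2π·0.0633) = 0.7830 m·K/W
  R'_conv,out = 1/(2πr h) = 1/(2π·0.0938·19.3) = 0.08791 m·K/W
ΣR = 7.341×10^-4 + 0.7830 + 0.08791 = 0.8716 m·K/W
Q' = ΔT/ΣR = (259 °C − 30.5 °C)/0.8716 = 262 W/m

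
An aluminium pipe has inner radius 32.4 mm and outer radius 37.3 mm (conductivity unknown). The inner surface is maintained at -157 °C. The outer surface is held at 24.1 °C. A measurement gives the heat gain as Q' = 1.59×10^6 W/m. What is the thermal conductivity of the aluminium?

k = 197 W/m·K

ΣR = ΔT/Q' = |-157 − 24.1|/1.59×10^6 = 1.139×10^-4 m·K/W
ln(r₂/r₁)/(2πk) = 1.139×10^-4 ⇒ k = 0.1408/(2π·1.139×10^-4) = 197 W/m·K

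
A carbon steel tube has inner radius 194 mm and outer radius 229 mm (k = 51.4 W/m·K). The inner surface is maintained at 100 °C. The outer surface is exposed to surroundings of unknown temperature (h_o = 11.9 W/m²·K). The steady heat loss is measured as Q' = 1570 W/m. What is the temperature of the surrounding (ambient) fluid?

Sum the resistances:
  R'_carbon steel = ln(0.229/0.194)/(2πk) = 0.1659/(2π·51.4) = 5.136×10^-4 m·K/W
  R'_conv,out = 1/(2πr h) = 1/(2π·0.229·11.9) = 0.05840 m·K/W
ΣR = 0.05892 m·K/W
ΔT = Q'·ΣR = 1570 × 0.05892 = 92.50 K
Heat flows outward, so T_out = T_in − ΔT = 100 − 92.50 = 7.50 °C

T_out = 7.50 °C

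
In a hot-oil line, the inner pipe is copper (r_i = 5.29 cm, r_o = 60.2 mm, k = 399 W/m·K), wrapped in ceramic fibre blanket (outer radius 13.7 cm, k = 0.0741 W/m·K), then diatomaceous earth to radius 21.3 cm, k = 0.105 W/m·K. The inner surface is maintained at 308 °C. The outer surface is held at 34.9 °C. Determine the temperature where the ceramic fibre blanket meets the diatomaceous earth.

Series thermal resistances, inner to outer:
  R'_copper = ln(0.0602/0.0529)/(2πk) = 0.1293/(2π·399) = 5.156×10^-5 m·K/W
  R'_ceramic fibre blanket = ln(0.137/0.0602)/(2πk) = 0.8223/(2π·0.0741) = 1.766 m·K/W
  R'_diatomaceous earth = ln(0.213/0.137)/(2πk) = 0.4413/(2π·0.105) = 0.6689 m·K/W
ΣR = 5.156×10^-5 + 1.766 + 0.6689 = 2.435 m·K/W
Q' = ΔT/ΣR = (308 °C − 34.9 °C)/2.435 = 112.2 W/m
From the inner boundary to the ceramic fibre blanket/diatomaceous earth interface, ΣR_partial = 1.766 m·K/W.
T_interface = T_in − Q'·ΣR_partial = 308 °C − (112.2)(1.766) = 110 °C

T = 110 °C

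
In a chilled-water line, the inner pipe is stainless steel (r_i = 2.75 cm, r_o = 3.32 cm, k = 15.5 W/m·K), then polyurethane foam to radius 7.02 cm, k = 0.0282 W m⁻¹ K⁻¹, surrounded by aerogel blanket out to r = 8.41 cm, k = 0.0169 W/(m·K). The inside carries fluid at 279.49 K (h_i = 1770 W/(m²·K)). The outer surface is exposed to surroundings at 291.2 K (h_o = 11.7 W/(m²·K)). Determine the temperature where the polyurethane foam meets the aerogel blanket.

T = 287.6 K

Series thermal resistances, inner to outer:
  R'_conv,in = 1/(2πr h) = 1/(2π·0.0275·1770) = 0.003270 m·K/W
  R'_stainless steel = ln(0.0332/0.0275)/(2πk) = 0.1884/(2π·15.5) = 0.001934 m·K/W
  R'_polyurethane foam = ln(0.0702/0.0332)/(2πk) = 0.7488/(2π·0.0282) = 4.226 m·K/W
  R'_aerogel blanket = ln(0.0841/0.0702)/(2πk) = 0.1807/(2π·0.0169) = 1.701 m·K/W
  R'_conv,out = 1/(2πr h) = 1/(2π·0.0841·11.7) = 0.1617 m·K/W
ΣR = 0.003270 + 0.001934 + 4.226 + 1.701 + 0.1617 = 6.094 m·K/W
Q' = ΔT/ΣR = (279.49 K − 291.2 K)/6.094 = -1.922 W/m
From the inner boundary to the polyurethane foam/aerogel blanket interface, ΣR_partial = 4.231 m·K/W.
T_interface = T_in − Q'·ΣR_partial = 279.49 K − (-1.922)(4.231) = 287.6 K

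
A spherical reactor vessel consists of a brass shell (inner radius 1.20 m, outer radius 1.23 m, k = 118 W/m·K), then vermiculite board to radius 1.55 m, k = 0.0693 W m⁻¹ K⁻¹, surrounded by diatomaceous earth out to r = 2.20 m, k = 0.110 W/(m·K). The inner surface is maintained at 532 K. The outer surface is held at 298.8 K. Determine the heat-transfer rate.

Resistance network (inner→outer):
  R_brass = (1/1.20 − 1/1.23)/(4πk) = 0.02033/(4π·118) = 1.371×10^-5 K/W
  R_vermiculite board = (1/1.23 − 1/1.55)/(4πk) = 0.1678/(4π·0.0693) = 0.1927 K/W
  R_diatomaceous earth = (1/1.55 − 1/2.20)/(4πk) = 0.1906/(4π·0.110) = 0.1379 K/W
ΣR = 1.371×10^-5 + 0.1927 + 0.1379 = 0.3306 K/W
Q = ΔT/ΣR = (532 K − 298.8 K)/0.3306 = 705 W

Q = 705 W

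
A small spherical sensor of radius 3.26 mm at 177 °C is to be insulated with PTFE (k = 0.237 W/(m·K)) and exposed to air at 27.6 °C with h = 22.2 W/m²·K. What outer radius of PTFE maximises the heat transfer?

For a sphere, r_cr = 2k_ins/h = 2·0.237/22.2 = 0.0214 m = 2.14 cm

r_cr = 2.14 cm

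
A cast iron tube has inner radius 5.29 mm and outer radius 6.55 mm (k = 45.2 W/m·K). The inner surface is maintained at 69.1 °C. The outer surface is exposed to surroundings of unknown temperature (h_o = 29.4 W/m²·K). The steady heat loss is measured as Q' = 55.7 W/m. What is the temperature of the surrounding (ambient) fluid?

T_out = 23.0 °C

Sum the resistances:
  R'_cast iron = ln(0.00655/0.00529)/(2πk) = 0.2136/(2π·45.2) = 7.523×10^-4 m·K/W
  R'_conv,out = 1/(2πr h) = 1/(2π·0.00655·29.4) = 0.8265 m·K/W
ΣR = 0.8272 m·K/W
ΔT = Q'·ΣR = 55.7 × 0.8272 = 46.08 K
Heat flows outward, so T_out = T_in − ΔT = 69.1 − 46.08 = 23.0 °C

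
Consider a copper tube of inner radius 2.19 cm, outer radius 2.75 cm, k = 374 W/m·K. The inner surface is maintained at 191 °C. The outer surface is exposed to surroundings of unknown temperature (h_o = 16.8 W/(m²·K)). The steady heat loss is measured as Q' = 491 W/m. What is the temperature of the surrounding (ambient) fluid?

Sum the resistances:
  R'_copper = ln(0.0275/0.0219)/(2πk) = 0.2277/(2π·374) = 9.690×10^-5 m·K/W
  R'_conv,out = 1/(2πr h) = 1/(2π·0.0275·16.8) = 0.3445 m·K/W
ΣR = 0.3446 m·K/W
ΔT = Q'·ΣR = 491 × 0.3446 = 169.2 K
Heat flows outward, so T_out = T_in − ΔT = 191 − 169.2 = 21.8 °C

T_out = 21.8 °C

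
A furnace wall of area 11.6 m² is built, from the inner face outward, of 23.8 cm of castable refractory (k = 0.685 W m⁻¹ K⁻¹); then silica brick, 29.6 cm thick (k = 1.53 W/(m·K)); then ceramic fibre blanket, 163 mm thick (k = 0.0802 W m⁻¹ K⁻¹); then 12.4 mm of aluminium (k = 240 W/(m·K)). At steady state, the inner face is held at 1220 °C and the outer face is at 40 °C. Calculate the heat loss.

Q = 5320 W

Treat each layer as a resistance in series:
  R_castable refractory = L/(kA) = 0.238/(0.685·11.6) = 0.02995 K/W
  R_silica brick = L/(kA) = 0.296/(1.53·11.6) = 0.01668 K/W
  R_ceramic fibre blanket = L/(kA) = 0.163/(0.0802·11.6) = 0.1752 K/W
  R_aluminium = L/(kA) = 0.0124/(240·11.6) = 4.454×10^-6 K/W
ΣR = 0.02995 + 0.01668 + 0.1752 + 4.454×10^-6 = 0.2218 K/W
Q = ΔT/ΣR = (1220 °C − 40 °C)/0.2218 = 5320 W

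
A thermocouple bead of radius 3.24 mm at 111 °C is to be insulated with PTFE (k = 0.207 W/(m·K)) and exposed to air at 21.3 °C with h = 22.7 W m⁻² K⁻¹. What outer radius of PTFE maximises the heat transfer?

For a sphere, r_cr = 2k_ins/h = 2·0.207/22.7 = 0.0182 m = 1.82 cm

r_cr = 1.82 cm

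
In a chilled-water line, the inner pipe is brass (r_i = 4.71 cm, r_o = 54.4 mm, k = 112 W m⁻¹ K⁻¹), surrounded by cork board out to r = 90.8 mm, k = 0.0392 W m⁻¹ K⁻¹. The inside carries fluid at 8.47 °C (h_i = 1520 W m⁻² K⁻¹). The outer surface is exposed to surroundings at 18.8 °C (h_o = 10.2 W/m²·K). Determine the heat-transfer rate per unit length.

Q' = 4.58 W/m

Series thermal resistances, inner to outer:
  R'_conv,in = 1/(2πr h) = 1/(2π·0.0471·1520) = 0.002223 m·K/W
  R'_brass = ln(0.0544/0.0471)/(2πk) = 0.1441/(2π·112) = 2.048×10^-4 m·K/W
  R'_cork board = ln(0.0908/0.0544)/(2πk) = 0.5123/(2π·0.0392) = 2.080 m·K/W
  R'_conv,out = 1/(2πr h) = 1/(2π·0.0908·10.2) = 0.1718 m·K/W
ΣR = 0.002223 + 2.048×10^-4 + 2.080 + 0.1718 = 2.254 m·K/W
Q' = ΔT/ΣR = (8.47 °C − 18.8 °C)/2.254 = -4.58 W/m
(Negative Q' ⇒ heat flows inward; heat gain = 4.58 W/m.)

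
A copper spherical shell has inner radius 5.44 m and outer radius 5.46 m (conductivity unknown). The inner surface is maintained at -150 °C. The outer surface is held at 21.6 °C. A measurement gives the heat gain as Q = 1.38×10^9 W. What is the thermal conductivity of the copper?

ΣR = ΔT/Q = |-150 − 21.6|/1.38×10^9 = 1.243×10^-7 K/W
(1/r₁−1/r₂)/(4πk) = 1.243×10^-7 ⇒ k = 6.733×10^-4/(4π·1.243×10^-7) = 431 W/m·K

k = 431 W/m·K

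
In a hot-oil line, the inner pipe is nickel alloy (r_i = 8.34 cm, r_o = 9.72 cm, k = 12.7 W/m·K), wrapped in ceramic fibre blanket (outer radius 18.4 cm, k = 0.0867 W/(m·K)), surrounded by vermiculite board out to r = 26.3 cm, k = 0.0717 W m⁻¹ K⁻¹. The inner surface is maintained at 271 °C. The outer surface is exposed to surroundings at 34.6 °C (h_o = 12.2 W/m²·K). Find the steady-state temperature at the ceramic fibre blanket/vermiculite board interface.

Resistance network (inner→outer):
  R'_nickel alloy = ln(0.0972/0.0834)/(2πk) = 0.1531/(2π·12.7) = 0.001919 m·K/W
  R'_ceramic fibre blanket = ln(0.184/0.0972)/(2πk) = 0.6382/(2π·0.0867) = 1.171 m·K/W
  R'_vermiculite board = ln(0.263/0.184)/(2πk) = 0.3572/(2π·0.0717) = 0.7929 m·K/W
  R'_conv,out = 1/(2πr h) = 1/(2π·0.263·12.2) = 0.04960 m·K/W
ΣR = 0.001919 + 1.171 + 0.7929 + 0.04960 = 2.015 m·K/W
Q' = ΔT/ΣR = (271 °C − 34.6 °C)/2.015 = 117.3 W/m
From the inner boundary to the ceramic fibre blanket/vermiculite board interface, ΣR_partial = 1.173 m·K/W.
T_interface = T_in − Q'·ΣR_partial = 271 °C − (117.3)(1.173) = 133 °C

T = 133 °C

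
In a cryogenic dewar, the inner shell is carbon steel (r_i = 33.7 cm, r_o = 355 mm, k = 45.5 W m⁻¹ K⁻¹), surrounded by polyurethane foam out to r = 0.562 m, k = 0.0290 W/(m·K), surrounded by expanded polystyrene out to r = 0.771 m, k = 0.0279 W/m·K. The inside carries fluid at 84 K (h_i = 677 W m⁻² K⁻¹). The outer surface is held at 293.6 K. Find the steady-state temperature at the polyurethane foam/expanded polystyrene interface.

T = 225.3 K

Treat each layer as a resistance in series:
  R_conv,in = 1/(4πr²h) = 1/(4π·0.337²·677) = 0.001035 K/W
  R_carbon steel = (1/0.337 − 1/0.355)/(4πk) = 0.1505/(4π·45.5) = 2.631×10^-4 K/W
  R_polyurethane foam = (1/0.355 − 1/0.562)/(4πk) = 1.038/(4π·0.0290) = 2.847 K/W
  R_expanded polystyrene = (1/0.562 − 1/0.771)/(4πk) = 0.4823/(4π·0.0279) = 1.376 K/W
ΣR = 0.001035 + 2.631×10^-4 + 2.847 + 1.376 = 4.224 K/W
Q = ΔT/ΣR = (84 K − 293.6 K)/4.224 = -49.62 W
From the inner boundary to the polyurethane foam/expanded polystyrene interface, ΣR_partial = 2.848 K/W.
T_interface = T_in − Q·ΣR_partial = 84 K − (-49.62)(2.848) = 225.3 K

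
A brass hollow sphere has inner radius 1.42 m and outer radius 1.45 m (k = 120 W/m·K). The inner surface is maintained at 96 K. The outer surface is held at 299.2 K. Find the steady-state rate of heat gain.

Q = 2.10×10^7 W

Q = 4πk·ΔT/(1/r₁ − 1/r₂) = 4π × 120 × 203.2 / (1/1.42 − 1/1.45) = 2.10×10^7 W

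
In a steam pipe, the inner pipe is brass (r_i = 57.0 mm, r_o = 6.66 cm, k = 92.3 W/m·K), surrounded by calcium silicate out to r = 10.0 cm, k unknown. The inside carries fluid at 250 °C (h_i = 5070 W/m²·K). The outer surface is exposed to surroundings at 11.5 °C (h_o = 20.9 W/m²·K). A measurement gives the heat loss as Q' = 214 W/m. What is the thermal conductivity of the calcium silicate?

k = 0.0624 W/m·K

ΣR = ΔT/Q' = |250 − 11.5|/214 = 1.114 m·K/W
Known resistances:
  R'_conv,in = 1/(2πr h) = 1/(2π·0.0570·5070) = 5.507×10^-4 m·K/W
  R'_brass = ln(0.0666/0.0570)/(2πk) = 0.1557/(2π·92.3) = 2.684×10^-4 m·K/W
  R'_conv,out = 1/(2πr h) = 1/(2π·0.100·20.9) = 0.07615 m·K/W
R_calcium silicate = ΣR − ΣR_known = 1.114 − 0.07697 = 1.037 m·K/W
ln(r₂/r₁)/(2πk) = 1.037 ⇒ k = 0.4065/(2π·1.037) = 0.0624 W/m·K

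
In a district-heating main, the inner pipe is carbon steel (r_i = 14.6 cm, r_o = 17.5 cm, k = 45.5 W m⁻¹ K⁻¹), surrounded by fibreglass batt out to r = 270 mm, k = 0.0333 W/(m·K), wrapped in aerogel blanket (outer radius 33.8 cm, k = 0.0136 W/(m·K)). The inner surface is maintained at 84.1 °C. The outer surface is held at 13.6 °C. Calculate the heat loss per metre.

Treat each layer as a resistance in series:
  R'_carbon steel = ln(0.175/0.146)/(2πk) = 0.1812/(2π·45.5) = 6.337×10^-4 m·K/W
  R'_fibreglass batt = ln(0.270/0.175)/(2πk) = 0.4336/(2π·0.0333) = 2.073 m·K/W
  R'_aerogel blanket = ln(0.338/0.270)/(2πk) = 0.2246/(2π·0.0136) = 2.629 m·K/W
ΣR = 6.337×10^-4 + 2.073 + 2.629 = 4.703 m·K/W
Q' = ΔT/ΣR = (84.1 °C − 13.6 °C)/4.703 = 15.0 W/m

Q' = 15.0 W/m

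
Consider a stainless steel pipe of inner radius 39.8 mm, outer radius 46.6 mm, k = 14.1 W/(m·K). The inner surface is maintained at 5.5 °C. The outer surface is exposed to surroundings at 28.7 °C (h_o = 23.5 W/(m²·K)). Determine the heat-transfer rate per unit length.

Series thermal resistances, inner to outer:
  R'_stainless steel = ln(0.0466/0.0398)/(2πk) = 0.1577/(2π·14.1) = 0.001780 m·K/W
  R'_conv,out = 1/(2πr h) = 1/(2π·0.0466·23.5) = 0.1453 m·K/W
ΣR = 0.001780 + 0.1453 = 0.1471 m·K/W
Q' = ΔT/ΣR = (5.5 °C − 28.7 °C)/0.1471 = -158 W/m
(Negative Q' ⇒ heat flows inward; heat gain = 158 W/m.)

Q' = 158 W/m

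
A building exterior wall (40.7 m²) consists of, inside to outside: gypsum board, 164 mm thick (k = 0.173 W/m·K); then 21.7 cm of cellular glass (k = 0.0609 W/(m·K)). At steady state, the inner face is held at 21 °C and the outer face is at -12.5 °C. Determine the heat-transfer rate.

Series thermal resistances, inner to outer:
  R_gypsum board = L/(kA) = 0.164/(0.173·40.7) = 0.02329 K/W
  R_cellular glass = L/(kA) = 0.217/(0.0609·40.7) = 0.08755 K/W
ΣR = 0.02329 + 0.08755 = 0.1108 K/W
Q = ΔT/ΣR = (21 °C − -12.5 °C)/0.1108 = 302 W

Q = 302 W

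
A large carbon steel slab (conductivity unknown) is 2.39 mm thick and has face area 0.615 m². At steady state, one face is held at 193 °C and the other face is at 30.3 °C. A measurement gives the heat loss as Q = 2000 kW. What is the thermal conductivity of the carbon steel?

ΣR = ΔT/Q = |193 − 30.3|/2.00×10^6 = 8.135×10^-5 K/W
L/(kA) = 8.135×10^-5 ⇒ k = 0.00239/(8.135×10^-5·0.615) = 47.8 W/m·K

k = 47.8 W/m·K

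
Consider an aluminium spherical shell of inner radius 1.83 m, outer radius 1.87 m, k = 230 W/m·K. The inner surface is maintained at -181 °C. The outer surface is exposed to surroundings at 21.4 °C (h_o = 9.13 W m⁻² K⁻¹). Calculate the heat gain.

Q = 81.1 kW

Treat each layer as a resistance in series:
  R_aluminium = (1/1.83 − 1/1.87)/(4πk) = 0.01169/(4π·230) = 4.044×10^-6 K/W
  R_conv,out = 1/(4πr²h) = 1/(4π·1.87²·9.13) = 0.002493 K/W
ΣR = 4.044×10^-6 + 0.002493 = 0.002497 K/W
Q = ΔT/ΣR = (-181 °C − 21.4 °C)/0.002497 = -81100 W
(Negative Q ⇒ heat flows inward; heat gain = 81100 W.)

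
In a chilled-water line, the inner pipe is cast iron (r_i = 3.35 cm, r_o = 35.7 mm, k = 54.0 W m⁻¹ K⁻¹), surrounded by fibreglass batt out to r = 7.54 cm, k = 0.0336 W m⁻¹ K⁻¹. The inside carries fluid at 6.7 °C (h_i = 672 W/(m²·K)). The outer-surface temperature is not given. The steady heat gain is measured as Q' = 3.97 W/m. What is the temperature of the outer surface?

T_out = 20.8 °C

Sum the resistances:
  R'_conv,in = 1/(2πr h) = 1/(2π·0.0335·672) = 0.007070 m·K/W
  R'_cast iron = ln(0.0357/0.0335)/(2πk) = 0.06361/(2π·54.0) = 1.875×10^-4 m·K/W
  R'_fibreglass batt = ln(0.0754/0.0357)/(2πk) = 0.7477/(2π·0.0336) = 3.541 m·K/W
ΣR = 3.549 m·K/W
ΔT = Q'·ΣR = 3.97 × 3.549 = 14.09 K
Heat flows inward, so T_out = T_in + ΔT = 6.7 + 14.09 = 20.8 °C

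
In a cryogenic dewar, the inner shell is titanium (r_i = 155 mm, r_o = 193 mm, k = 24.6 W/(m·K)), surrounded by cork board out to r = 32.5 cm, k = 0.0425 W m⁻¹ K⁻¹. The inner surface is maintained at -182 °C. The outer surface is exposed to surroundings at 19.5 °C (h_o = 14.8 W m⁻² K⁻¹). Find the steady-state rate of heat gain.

Q = 50.4 W

Treat each layer as a resistance in series:
  R_titanium = (1/0.155 − 1/0.193)/(4πk) = 1.270/(4π·24.6) = 0.004109 K/W
  R_cork board = (1/0.193 − 1/0.325)/(4πk) = 2.104/(4π·0.0425) = 3.940 K/W
  R_conv,out = 1/(4πr²h) = 1/(4π·0.325²·14.8) = 0.05091 K/W
ΣR = 0.004109 + 3.940 + 0.05091 = 3.995 K/W
Q = ΔT/ΣR = (-182 °C − 19.5 °C)/3.995 = -50.4 W
(Negative Q ⇒ heat flows inward; heat gain = 50.4 W.)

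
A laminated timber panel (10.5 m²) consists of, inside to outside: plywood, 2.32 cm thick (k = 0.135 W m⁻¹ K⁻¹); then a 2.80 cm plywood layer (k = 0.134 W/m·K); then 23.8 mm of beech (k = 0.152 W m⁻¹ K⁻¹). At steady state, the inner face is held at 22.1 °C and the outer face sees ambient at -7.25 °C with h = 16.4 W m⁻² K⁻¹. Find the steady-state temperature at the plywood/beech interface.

Series thermal resistances, inner to outer:
  R_plywood = L/(kA) = 0.0232/(0.135·10.5) = 0.01637 K/W
  R_plywood = L/(kA) = 0.0280/(0.134·10.5) = 0.01990 K/W
  R_beech = L/(kA) = 0.0238/(0.152·10.5) = 0.01491 K/W
  R_conv,out = 1/(hA) = 1/(16.4·10.5) = 0.005807 K/W
ΣR = 0.01637 + 0.01990 + 0.01491 + 0.005807 = 0.05699 K/W
Q = ΔT/ΣR = (22.1 °C − -7.25 °C)/0.05699 = 515.0 W
From the inner boundary to the plywood/beech interface, ΣR_partial = 0.03627 K/W.
T_interface = T_in − Q·ΣR_partial = 22.1 °C − (515.0)(0.03627) = 3.42 °C

T = 3.42 °C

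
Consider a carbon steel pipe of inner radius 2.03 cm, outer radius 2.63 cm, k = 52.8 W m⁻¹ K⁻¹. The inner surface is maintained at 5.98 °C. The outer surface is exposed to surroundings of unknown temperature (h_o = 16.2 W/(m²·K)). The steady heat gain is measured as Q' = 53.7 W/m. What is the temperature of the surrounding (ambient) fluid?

Sum the resistances:
  R'_carbon steel = ln(0.0263/0.0203)/(2πk) = 0.2589/(2π·52.8) = 7.805×10^-4 m·K/W
  R'_conv,out = 1/(2πr h) = 1/(2π·0.0263·16.2) = 0.3736 m·K/W
ΣR = 0.3743 m·K/W
ΔT = Q'·ΣR = 53.7 × 0.3743 = 20.10 K
Heat flows inward, so T_out = T_in + ΔT = 5.98 + 20.10 = 26.1 °C

T_out = 26.1 °C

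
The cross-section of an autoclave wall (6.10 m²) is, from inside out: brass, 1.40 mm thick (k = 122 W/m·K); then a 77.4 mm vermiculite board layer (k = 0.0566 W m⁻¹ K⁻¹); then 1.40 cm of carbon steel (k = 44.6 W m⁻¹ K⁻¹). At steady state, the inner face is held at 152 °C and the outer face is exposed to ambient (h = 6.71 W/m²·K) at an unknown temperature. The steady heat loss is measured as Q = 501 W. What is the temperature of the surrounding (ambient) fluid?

Sum the resistances:
  R_brass = L/(kA) = 0.00140/(122·6.10) = 1.881×10^-6 K/W
  R_vermiculite board = L/(kA) = 0.0774/(0.0566·6.10) = 0.2242 K/W
  R_carbon steel = L/(kA) = 0.0140/(44.6·6.10) = 5.146×10^-5 K/W
  R_conv,out = 1/(hA) = 1/(6.71·6.10) = 0.02443 K/W
ΣR = 0.2487 K/W
ΔT = Q·ΣR = 501 × 0.2487 = 124.6 K
Heat flows outward, so T_out = T_in − ΔT = 152 − 124.6 = 27.4 °C

T_out = 27.4 °C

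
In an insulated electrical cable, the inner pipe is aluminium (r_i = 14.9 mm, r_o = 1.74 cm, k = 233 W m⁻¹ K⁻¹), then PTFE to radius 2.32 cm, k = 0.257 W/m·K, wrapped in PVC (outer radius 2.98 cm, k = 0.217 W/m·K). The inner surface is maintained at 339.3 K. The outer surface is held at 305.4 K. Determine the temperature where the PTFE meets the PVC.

Series thermal resistances, inner to outer:
  R'_aluminium = ln(0.0174/0.0149)/(2πk) = 0.1551/(2π·233) = 1.060×10^-4 m·K/W
  R'_PTFE = ln(0.0232/0.0174)/(2πk) = 0.2877/(2π·0.257) = 0.1782 m·K/W
  R'_PVC = ln(0.0298/0.0232)/(2πk) = 0.2504/(2π·0.217) = 0.1836 m·K/W
ΣR = 1.060×10^-4 + 0.1782 + 0.1836 = 0.3619 m·K/W
Q' = ΔT/ΣR = (339.3 K − 305.4 K)/0.3619 = 93.67 W/m
From the inner boundary to the PTFE/PVC interface, ΣR_partial = 0.1783 m·K/W.
T_interface = T_in − Q'·ΣR_partial = 339.3 K − (93.67)(0.1783) = 322.6 K

T = 322.6 K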